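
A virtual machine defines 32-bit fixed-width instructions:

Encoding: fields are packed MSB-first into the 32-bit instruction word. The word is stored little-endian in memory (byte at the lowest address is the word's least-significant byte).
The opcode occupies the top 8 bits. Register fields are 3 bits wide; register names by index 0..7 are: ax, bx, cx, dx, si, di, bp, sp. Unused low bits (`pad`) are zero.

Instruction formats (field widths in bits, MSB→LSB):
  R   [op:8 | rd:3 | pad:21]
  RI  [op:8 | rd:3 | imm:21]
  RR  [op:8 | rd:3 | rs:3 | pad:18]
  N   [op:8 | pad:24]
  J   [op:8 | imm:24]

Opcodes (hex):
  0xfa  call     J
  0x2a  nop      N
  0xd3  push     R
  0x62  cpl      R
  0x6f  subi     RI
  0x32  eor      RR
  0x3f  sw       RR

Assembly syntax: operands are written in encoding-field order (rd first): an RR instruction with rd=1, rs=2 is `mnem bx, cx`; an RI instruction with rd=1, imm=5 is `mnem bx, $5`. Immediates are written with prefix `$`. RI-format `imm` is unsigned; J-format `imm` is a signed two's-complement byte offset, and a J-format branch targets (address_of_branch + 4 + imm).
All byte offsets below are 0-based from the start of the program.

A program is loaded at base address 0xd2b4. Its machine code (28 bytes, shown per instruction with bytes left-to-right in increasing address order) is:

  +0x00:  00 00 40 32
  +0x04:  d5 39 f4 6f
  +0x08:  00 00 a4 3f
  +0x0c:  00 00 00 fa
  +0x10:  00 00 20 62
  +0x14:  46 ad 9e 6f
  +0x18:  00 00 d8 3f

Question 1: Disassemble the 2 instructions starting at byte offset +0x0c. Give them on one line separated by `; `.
call $0; cpl bx

+0x0c: 00 00 00 fa ⇒ word 0xfa000000 (little)
  top 8b → 0xfa → call [J]
  imm: (w>>0)&0xffffff=0x0 → $0
+0x10: 00 00 20 62 ⇒ word 0x62200000 (little)
  top 8b → 0x62 → cpl [R]
  rd: (w>>21)&0x7=0x1 → bx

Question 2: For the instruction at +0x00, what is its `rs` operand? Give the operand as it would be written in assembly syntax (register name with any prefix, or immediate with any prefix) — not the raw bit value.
ax

@+00  little-endian(00 00 40 32) = 0x32400000
  top 8b → 0x32 → eor [RR]
  rd@[23:21]=0x2 ⇒ cx
  rs@[20:18]=0x0 ⇒ ax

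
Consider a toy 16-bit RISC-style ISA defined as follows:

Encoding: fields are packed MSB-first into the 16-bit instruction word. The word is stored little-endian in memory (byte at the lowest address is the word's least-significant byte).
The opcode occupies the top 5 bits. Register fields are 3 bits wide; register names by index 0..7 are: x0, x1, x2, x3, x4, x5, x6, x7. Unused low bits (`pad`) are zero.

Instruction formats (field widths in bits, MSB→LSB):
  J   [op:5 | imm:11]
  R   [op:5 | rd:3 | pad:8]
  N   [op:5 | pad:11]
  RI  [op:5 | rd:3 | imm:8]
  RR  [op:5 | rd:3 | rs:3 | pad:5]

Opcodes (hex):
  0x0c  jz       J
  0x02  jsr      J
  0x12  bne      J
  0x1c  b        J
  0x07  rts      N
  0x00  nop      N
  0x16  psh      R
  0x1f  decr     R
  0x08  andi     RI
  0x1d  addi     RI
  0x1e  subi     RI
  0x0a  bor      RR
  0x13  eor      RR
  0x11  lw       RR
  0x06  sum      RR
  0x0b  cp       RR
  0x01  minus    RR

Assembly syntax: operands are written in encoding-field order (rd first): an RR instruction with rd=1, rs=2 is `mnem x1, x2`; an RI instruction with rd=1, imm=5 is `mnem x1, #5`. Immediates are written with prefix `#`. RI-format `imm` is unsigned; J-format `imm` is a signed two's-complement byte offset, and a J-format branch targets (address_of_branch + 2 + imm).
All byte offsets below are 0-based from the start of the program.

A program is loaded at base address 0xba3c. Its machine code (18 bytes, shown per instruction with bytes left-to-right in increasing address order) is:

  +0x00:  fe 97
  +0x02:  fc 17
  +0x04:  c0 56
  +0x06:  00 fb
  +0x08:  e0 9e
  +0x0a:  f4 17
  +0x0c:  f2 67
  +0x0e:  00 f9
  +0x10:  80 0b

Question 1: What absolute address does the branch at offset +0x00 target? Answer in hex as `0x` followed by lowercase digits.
0xba3c

@+00  little-endian(fe 97) = 0x97fe
  opcode bits[15:11]=0x12: bne/J
  imm: (w>>0)&0x7ff=0x7fe (s11→-2) → #-2
  target = base 0xba3c + off 0x00 + 2 + imm -2 = 0xba3c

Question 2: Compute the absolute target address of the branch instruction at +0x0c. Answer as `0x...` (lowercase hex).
off 0x0c: read f2 67 as little → 0x67f2
  opcode bits[15:11]=0xc: jz/J
  [10:0] imm=2034 (s11→-14) = #-14
  target = base 0xba3c + off 0x0c + 2 + imm -14 = 0xba3c

0xba3c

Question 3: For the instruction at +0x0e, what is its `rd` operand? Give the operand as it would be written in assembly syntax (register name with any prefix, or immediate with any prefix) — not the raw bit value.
x1

@+0e  little-endian(00 f9) = 0xf900
  op=0xf900>>11=0x1f ⇒ decr (R)
  [10:8] rd=1 = x1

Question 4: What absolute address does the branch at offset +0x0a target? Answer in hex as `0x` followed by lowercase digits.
0xba3c

[0a] f4 17 → 0x17f4
  top 5b → 0x2 → jsr [J]
  imm: (w>>0)&0x7ff=0x7f4 (s11→-12) → #-12
  target = base 0xba3c + off 0x0a + 2 + imm -12 = 0xba3c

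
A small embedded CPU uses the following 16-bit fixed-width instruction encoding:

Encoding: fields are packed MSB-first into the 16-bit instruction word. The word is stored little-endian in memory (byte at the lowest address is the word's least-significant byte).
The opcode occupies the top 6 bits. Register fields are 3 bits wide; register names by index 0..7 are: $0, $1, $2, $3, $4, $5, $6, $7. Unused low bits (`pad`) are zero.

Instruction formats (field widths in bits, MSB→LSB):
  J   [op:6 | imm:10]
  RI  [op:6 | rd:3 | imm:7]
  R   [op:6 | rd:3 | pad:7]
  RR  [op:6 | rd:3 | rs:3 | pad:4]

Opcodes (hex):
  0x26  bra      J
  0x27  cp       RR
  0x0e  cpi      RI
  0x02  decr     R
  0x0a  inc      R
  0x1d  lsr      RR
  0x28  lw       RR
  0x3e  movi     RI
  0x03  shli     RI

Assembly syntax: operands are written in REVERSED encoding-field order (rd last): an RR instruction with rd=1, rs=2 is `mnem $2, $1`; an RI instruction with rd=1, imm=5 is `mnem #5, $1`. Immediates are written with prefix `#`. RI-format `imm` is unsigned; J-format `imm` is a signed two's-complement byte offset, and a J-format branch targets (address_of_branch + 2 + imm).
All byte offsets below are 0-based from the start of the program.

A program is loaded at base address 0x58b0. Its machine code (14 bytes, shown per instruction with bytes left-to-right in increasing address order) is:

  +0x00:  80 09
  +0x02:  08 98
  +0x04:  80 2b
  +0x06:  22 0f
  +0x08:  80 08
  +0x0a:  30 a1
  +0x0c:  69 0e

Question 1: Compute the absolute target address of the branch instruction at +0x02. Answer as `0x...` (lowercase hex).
0x58bc

+0x02: 08 98 ⇒ word 0x9808 (little)
  op=0x9808>>10=0x26 ⇒ bra (J)
  imm: (w>>0)&0x3ff=0x8 → #8
  target = base 0x58b0 + off 0x02 + 2 + imm 8 = 0x58bc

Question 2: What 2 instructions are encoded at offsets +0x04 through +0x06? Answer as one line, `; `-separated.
inc $7; shli #34, $6

[04] 80 2b → 0x2b80
  op=0x2b80>>10=0xa ⇒ inc (R)
  [9:7] rd=7 = $7
[06] 22 0f → 0x0f22
  op=0x0f22>>10=0x3 ⇒ shli (RI)
  [9:7] rd=6 = $6
  [6:0] imm=34 = #34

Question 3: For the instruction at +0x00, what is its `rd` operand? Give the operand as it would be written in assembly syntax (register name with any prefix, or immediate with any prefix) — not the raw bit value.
$3

@+00  little-endian(80 09) = 0x0980
  opcode bits[15:10]=0x2: decr/R
  rd: (w>>7)&0x7=0x3 → $3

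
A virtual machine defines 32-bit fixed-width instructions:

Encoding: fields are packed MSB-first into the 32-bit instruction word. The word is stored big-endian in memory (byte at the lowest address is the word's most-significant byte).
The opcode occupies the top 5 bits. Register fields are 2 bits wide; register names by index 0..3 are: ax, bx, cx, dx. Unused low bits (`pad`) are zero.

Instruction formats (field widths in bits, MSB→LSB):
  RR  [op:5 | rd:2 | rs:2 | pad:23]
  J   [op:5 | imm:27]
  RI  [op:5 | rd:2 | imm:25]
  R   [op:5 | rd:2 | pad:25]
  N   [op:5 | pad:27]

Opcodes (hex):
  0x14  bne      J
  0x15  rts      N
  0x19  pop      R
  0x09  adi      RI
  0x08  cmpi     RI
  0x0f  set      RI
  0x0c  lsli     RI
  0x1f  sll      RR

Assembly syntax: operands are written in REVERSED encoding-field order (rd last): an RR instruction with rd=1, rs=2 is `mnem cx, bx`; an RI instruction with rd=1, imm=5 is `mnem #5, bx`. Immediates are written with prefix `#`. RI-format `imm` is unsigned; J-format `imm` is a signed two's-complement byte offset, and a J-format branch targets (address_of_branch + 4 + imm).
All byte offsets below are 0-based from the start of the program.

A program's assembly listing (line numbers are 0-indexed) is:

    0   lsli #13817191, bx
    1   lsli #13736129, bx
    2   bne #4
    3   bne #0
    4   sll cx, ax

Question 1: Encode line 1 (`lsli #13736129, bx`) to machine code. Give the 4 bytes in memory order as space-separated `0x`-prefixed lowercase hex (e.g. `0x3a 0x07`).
line 1 (lsli): pack op=0xc:5|rd=1:2|imm=13736129:25 = 0x62d198c1; big→ 62 d1 98 c1

0x62 0xd1 0x98 0xc1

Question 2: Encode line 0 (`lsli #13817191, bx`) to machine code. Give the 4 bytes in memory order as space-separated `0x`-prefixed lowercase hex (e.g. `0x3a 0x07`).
0. lsli fields op=0xc:5|rd=1:2|imm=13817191:25 → word 62d2d567h → 62 d2 d5 67

0x62 0xd2 0xd5 0x67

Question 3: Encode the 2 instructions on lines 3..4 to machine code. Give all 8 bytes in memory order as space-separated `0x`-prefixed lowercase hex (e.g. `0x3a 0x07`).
0xa0 0x00 0x00 0x00 0xf9 0x00 0x00 0x00

3. bne fields op=0x14:5|imm=0:27 → word a0000000h → a0 00 00 00
4. sll fields op=0x1f:5|rd=0:2|rs=2:2|pad=0:23 → word f9000000h → f9 00 00 00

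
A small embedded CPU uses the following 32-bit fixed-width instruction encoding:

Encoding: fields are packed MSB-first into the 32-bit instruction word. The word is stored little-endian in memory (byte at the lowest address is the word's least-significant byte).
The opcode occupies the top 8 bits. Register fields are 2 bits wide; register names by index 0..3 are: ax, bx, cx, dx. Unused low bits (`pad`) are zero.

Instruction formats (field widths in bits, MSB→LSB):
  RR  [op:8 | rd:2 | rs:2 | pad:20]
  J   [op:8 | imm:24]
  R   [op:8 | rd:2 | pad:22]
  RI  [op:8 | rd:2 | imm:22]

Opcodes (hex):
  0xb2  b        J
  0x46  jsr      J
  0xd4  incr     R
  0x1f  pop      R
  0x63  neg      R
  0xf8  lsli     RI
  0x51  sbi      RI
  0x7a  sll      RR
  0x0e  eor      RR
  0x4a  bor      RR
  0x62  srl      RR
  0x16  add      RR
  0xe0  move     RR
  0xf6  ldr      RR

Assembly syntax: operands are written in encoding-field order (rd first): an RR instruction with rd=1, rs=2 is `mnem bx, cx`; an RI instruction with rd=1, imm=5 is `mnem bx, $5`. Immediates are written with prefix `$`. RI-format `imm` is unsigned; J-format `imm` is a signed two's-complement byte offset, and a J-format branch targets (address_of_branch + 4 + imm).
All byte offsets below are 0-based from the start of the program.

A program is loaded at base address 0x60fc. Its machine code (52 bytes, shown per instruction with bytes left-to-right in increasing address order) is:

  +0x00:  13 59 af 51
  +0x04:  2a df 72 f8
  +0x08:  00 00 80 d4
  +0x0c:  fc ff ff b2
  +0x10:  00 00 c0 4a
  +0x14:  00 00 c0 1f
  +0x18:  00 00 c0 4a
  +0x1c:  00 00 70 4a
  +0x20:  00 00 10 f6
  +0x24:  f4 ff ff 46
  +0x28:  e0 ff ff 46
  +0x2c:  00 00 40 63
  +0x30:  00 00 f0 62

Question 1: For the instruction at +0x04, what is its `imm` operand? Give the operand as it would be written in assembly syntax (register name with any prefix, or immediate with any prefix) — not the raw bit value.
$3333930

@+04  little-endian(2a df 72 f8) = 0xf872df2a
  top 8b → 0xf8 → lsli [RI]
  rd@[23:22]=0x1 ⇒ bx
  imm@[21:0]=0x32df2a ⇒ $3333930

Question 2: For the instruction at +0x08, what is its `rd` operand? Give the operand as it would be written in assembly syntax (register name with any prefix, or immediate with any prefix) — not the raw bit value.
cx

[08] 00 00 80 d4 → 0xd4800000
  op=0xd4800000>>24=0xd4 ⇒ incr (R)
  rd: (w>>22)&0x3=0x2 → cx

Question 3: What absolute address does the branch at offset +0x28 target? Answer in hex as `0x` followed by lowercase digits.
0x6108

[28] e0 ff ff 46 → 0x46ffffe0
  opcode bits[31:24]=0x46: jsr/J
  imm@[23:0]=0xffffe0 (s24→-32) ⇒ $-32
  target = base 0x60fc + off 0x28 + 4 + imm -32 = 0x6108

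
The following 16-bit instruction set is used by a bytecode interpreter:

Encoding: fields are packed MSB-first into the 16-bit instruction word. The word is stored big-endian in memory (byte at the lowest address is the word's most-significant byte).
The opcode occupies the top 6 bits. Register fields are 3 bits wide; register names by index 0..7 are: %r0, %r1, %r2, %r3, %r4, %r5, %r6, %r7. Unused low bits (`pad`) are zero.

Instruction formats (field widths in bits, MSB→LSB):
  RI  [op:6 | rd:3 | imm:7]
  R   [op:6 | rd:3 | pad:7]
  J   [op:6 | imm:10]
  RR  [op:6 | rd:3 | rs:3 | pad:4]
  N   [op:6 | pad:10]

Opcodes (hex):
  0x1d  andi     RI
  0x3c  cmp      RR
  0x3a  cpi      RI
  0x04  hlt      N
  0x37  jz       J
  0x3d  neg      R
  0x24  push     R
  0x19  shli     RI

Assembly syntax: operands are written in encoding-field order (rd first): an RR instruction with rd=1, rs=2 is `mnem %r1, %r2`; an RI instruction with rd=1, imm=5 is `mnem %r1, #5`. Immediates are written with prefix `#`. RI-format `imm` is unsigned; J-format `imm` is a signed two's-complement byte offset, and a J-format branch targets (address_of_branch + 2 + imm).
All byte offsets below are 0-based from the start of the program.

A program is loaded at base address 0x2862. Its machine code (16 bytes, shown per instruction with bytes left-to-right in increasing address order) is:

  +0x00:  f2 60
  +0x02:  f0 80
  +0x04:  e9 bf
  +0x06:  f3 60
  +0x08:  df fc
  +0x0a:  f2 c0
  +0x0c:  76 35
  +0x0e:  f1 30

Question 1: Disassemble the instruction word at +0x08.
jz #-4

@+08  big-endian(df fc) = 0xdffc
  op=0xdffc>>10=0x37 ⇒ jz (J)
  imm@[9:0]=0x3fc (s10→-4) ⇒ #-4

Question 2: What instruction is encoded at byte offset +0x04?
[04] e9 bf → 0xe9bf
  top 6b → 0x3a → cpi [RI]
  rd: (w>>7)&0x7=0x3 → %r3
  imm: (w>>0)&0x7f=0x3f → #63

cpi %r3, #63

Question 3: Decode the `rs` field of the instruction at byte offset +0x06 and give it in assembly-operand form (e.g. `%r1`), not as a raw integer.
off 0x06: read f3 60 as big → 0xf360
  op=0xf360>>10=0x3c ⇒ cmp (RR)
  rd@[9:7]=0x6 ⇒ %r6
  rs@[6:4]=0x6 ⇒ %r6

%r6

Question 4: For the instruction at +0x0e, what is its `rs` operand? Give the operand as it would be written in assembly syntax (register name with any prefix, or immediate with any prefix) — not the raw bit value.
%r3

+0x0e: f1 30 ⇒ word 0xf130 (big)
  op=0xf130>>10=0x3c ⇒ cmp (RR)
  rd: (w>>7)&0x7=0x2 → %r2
  rs: (w>>4)&0x7=0x3 → %r3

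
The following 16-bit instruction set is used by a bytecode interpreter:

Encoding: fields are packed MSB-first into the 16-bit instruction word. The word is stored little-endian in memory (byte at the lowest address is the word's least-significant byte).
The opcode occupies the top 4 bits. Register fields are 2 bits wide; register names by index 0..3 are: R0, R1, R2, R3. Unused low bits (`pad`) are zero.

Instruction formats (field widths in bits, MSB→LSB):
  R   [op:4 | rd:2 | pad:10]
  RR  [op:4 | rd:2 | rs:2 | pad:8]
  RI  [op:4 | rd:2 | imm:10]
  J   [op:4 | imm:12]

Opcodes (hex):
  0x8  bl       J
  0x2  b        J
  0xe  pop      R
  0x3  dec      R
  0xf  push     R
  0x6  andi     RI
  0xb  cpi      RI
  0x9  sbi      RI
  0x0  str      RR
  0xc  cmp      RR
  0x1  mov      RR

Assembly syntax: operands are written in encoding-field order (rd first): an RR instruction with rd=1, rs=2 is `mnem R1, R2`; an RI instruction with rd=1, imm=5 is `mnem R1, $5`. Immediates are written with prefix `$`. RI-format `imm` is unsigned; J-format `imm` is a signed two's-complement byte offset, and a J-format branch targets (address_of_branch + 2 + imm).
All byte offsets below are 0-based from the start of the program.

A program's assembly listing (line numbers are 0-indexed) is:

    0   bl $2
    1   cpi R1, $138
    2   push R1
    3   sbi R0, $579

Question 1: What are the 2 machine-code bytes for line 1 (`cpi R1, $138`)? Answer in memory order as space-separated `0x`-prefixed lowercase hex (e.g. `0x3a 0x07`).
1. cpi fields op=0xb:4|rd=1:2|imm=138:10 → word b48ah → 8a b4

0x8a 0xb4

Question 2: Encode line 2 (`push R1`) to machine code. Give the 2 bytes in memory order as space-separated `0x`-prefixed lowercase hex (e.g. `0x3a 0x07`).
L2: push op=0xf:4|rd=1:2|pad=0:10 ⇒ 0xf400 ⇒ little 00 f4

0x00 0xf4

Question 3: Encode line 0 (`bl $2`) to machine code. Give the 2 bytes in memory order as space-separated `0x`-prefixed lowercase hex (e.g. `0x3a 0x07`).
0. bl fields op=0x8:4|imm=2:12 → word 8002h → 02 80

0x02 0x80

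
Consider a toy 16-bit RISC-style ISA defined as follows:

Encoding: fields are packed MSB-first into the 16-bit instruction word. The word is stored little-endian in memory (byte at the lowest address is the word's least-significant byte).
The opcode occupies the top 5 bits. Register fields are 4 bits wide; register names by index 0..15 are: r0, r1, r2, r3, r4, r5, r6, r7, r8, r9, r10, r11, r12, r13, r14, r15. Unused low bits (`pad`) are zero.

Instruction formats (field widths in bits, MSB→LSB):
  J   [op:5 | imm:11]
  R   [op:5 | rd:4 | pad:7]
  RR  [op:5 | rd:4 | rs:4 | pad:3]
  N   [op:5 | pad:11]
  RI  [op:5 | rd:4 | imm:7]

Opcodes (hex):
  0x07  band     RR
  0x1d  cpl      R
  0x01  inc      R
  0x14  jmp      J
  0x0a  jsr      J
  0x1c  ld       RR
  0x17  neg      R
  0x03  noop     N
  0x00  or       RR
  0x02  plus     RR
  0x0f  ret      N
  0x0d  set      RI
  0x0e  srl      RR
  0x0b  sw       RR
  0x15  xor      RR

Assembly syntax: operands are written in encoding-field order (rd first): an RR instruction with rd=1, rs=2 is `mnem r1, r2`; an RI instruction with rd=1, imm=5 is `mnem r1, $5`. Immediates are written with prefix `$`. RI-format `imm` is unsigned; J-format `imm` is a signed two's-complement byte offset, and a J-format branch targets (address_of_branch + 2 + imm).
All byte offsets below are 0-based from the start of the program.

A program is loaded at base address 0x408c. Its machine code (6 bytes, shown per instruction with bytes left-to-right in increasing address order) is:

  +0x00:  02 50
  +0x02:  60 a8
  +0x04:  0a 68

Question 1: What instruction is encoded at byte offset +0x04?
set r0, $10

+0x04: 0a 68 ⇒ word 0x680a (little)
  top 5b → 0xd → set [RI]
  [10:7] rd=0 = r0
  [6:0] imm=10 = $10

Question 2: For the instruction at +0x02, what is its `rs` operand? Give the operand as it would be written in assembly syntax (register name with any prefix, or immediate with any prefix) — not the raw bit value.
[02] 60 a8 → 0xa860
  top 5b → 0x15 → xor [RR]
  rd@[10:7]=0x0 ⇒ r0
  rs@[6:3]=0xc ⇒ r12

r12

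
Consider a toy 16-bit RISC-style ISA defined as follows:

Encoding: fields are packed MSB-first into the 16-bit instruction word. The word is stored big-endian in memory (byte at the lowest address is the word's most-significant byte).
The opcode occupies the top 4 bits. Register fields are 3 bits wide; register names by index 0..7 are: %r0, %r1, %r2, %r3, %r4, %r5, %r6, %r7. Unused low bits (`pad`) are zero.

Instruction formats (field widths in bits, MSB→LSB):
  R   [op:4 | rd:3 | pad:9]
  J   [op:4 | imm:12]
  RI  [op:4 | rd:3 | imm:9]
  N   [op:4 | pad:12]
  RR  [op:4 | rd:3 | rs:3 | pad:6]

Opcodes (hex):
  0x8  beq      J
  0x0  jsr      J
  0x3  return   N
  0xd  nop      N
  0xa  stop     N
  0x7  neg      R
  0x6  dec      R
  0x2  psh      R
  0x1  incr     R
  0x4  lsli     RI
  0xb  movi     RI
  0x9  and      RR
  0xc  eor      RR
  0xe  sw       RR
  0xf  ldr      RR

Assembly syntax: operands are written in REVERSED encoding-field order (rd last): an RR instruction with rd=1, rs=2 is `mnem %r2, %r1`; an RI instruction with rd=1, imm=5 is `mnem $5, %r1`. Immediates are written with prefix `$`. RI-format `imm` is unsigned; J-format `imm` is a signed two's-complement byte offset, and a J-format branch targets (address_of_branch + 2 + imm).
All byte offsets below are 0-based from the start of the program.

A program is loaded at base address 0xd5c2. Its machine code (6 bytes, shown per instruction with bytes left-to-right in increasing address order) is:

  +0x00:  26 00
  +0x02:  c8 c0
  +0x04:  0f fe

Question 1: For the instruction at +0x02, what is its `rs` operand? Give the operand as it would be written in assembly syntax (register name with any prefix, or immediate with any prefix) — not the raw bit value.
@+02  big-endian(c8 c0) = 0xc8c0
  op=0xc8c0>>12=0xc ⇒ eor (RR)
  rd@[11:9]=0x4 ⇒ %r4
  rs@[8:6]=0x3 ⇒ %r3

%r3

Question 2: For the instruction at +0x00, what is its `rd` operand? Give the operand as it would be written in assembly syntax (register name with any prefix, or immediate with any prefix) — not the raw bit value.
[00] 26 00 → 0x2600
  opcode bits[15:12]=0x2: psh/R
  rd: (w>>9)&0x7=0x3 → %r3

%r3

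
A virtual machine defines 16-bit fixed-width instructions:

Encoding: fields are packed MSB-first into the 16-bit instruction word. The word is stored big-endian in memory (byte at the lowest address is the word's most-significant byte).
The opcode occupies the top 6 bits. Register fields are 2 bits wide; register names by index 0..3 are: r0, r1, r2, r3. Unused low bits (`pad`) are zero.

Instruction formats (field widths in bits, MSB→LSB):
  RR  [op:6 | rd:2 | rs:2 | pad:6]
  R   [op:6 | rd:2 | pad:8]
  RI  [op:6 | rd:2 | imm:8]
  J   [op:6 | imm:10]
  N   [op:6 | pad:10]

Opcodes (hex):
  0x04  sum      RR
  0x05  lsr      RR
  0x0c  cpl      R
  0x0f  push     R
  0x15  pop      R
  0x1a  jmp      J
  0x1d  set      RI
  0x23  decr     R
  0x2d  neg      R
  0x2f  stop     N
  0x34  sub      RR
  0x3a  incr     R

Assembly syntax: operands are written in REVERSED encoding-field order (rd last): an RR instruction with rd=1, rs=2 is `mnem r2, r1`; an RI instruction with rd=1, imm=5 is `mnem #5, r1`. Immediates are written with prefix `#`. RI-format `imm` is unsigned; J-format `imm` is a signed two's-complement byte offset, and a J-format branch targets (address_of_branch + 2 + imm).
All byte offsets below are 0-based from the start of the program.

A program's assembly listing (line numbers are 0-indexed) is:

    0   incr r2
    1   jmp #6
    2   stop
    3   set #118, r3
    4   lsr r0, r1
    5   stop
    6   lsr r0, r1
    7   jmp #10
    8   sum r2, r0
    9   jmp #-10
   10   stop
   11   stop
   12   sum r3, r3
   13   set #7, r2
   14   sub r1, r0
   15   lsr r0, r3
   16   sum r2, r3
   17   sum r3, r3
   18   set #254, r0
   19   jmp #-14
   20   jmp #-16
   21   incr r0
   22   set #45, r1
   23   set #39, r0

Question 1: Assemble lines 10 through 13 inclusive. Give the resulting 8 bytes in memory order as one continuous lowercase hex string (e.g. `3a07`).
bc00bc0013c07607

line 10 (stop): pack op=0x2f:6|pad=0:10 = 0xbc00; big→ bc 00
line 11 (stop): pack op=0x2f:6|pad=0:10 = 0xbc00; big→ bc 00
line 12 (sum): pack op=0x4:6|rd=3:2|rs=3:2|pad=0:6 = 0x13c0; big→ 13 c0
line 13 (set): pack op=0x1d:6|rd=2:2|imm=7:8 = 0x7607; big→ 76 07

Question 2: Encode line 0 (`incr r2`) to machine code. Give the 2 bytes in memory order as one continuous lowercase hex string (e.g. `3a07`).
ea00

L0: incr op=0x3a:6|rd=2:2|pad=0:8 ⇒ 0xea00 ⇒ big ea 00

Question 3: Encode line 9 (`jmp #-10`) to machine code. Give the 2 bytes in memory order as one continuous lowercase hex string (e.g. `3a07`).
line 9 (jmp): pack op=0x1a:6|imm=-10:10 = 0x6bf6; big→ 6b f6

6bf6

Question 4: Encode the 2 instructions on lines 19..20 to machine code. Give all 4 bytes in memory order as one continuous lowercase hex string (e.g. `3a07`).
6bf26bf0

L19: jmp op=0x1a:6|imm=-14:10 ⇒ 0x6bf2 ⇒ big 6b f2
L20: jmp op=0x1a:6|imm=-16:10 ⇒ 0x6bf0 ⇒ big 6b f0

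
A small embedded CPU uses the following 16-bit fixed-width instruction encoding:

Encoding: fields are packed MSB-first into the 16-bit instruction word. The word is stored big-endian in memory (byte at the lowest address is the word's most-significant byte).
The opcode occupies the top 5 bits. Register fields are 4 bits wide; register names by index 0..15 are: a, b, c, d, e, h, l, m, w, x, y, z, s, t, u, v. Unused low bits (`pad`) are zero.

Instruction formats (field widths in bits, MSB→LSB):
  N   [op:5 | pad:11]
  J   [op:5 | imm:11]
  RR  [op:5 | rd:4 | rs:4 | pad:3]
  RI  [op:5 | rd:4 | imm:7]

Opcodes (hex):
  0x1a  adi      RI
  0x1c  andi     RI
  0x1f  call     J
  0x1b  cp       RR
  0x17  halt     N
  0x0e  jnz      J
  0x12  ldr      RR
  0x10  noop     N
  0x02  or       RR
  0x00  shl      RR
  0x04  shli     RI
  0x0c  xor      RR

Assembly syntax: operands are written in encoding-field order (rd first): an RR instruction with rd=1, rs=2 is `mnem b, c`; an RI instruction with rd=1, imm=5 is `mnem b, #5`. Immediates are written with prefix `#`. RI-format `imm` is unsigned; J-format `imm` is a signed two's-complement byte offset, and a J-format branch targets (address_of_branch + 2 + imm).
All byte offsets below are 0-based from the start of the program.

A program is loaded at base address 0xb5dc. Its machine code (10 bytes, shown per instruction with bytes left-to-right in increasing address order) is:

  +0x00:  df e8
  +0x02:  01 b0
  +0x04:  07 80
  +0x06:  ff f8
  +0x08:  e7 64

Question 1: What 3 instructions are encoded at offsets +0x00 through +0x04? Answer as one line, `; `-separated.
cp v, t; shl d, l; shl v, a

[00] df e8 → 0xdfe8
  opcode bits[15:11]=0x1b: cp/RR
  rd@[10:7]=0xf ⇒ v
  rs@[6:3]=0xd ⇒ t
[02] 01 b0 → 0x01b0
  opcode bits[15:11]=0x0: shl/RR
  rd@[10:7]=0x3 ⇒ d
  rs@[6:3]=0x6 ⇒ l
[04] 07 80 → 0x0780
  opcode bits[15:11]=0x0: shl/RR
  rd@[10:7]=0xf ⇒ v
  rs@[6:3]=0x0 ⇒ a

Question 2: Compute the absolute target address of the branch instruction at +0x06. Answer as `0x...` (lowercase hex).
@+06  big-endian(ff f8) = 0xfff8
  top 5b → 0x1f → call [J]
  [10:0] imm=2040 (s11→-8) = #-8
  target = base 0xb5dc + off 0x06 + 2 + imm -8 = 0xb5dc

0xb5dc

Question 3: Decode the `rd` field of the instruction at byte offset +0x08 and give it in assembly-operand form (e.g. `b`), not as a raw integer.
u

off 0x08: read e7 64 as big → 0xe764
  top 5b → 0x1c → andi [RI]
  rd@[10:7]=0xe ⇒ u
  imm@[6:0]=0x64 ⇒ #100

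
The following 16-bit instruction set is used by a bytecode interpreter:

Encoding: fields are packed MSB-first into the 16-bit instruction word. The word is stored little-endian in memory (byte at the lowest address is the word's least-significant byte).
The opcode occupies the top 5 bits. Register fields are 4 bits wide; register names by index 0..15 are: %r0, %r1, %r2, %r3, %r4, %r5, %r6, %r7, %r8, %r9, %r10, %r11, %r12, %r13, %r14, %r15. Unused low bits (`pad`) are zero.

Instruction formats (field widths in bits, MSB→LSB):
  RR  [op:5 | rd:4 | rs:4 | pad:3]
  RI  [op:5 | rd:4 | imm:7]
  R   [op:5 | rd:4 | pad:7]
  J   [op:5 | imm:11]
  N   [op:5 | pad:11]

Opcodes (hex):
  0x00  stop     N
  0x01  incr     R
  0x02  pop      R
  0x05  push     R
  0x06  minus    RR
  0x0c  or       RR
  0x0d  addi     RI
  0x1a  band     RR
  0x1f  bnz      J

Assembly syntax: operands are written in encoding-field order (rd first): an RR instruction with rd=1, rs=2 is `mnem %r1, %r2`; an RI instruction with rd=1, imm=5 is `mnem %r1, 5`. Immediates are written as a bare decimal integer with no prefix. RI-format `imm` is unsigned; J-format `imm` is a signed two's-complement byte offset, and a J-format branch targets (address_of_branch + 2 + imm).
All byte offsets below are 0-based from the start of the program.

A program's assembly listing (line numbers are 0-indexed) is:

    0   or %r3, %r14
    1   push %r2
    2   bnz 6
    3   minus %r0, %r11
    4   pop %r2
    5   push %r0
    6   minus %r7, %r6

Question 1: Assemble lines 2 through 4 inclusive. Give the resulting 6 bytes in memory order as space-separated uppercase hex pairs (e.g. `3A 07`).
06 F8 58 30 00 11

L2: bnz op=0x1f:5|imm=6:11 ⇒ 0xf806 ⇒ little 06 f8
L3: minus op=0x6:5|rd=0:4|rs=11:4|pad=0:3 ⇒ 0x3058 ⇒ little 58 30
L4: pop op=0x2:5|rd=2:4|pad=0:7 ⇒ 0x1100 ⇒ little 00 11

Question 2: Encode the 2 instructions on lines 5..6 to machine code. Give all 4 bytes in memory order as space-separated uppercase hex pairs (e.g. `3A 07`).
L5: push op=0x5:5|rd=0:4|pad=0:7 ⇒ 0x2800 ⇒ little 00 28
L6: minus op=0x6:5|rd=7:4|rs=6:4|pad=0:3 ⇒ 0x33b0 ⇒ little b0 33

00 28 B0 33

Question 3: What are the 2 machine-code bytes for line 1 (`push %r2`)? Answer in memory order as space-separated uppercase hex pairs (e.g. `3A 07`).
00 29

1. push fields op=0x5:5|rd=2:4|pad=0:7 → word 2900h → 00 29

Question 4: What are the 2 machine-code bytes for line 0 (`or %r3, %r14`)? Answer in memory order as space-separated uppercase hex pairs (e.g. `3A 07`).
line 0 (or): pack op=0xc:5|rd=3:4|rs=14:4|pad=0:3 = 0x61f0; little→ f0 61

F0 61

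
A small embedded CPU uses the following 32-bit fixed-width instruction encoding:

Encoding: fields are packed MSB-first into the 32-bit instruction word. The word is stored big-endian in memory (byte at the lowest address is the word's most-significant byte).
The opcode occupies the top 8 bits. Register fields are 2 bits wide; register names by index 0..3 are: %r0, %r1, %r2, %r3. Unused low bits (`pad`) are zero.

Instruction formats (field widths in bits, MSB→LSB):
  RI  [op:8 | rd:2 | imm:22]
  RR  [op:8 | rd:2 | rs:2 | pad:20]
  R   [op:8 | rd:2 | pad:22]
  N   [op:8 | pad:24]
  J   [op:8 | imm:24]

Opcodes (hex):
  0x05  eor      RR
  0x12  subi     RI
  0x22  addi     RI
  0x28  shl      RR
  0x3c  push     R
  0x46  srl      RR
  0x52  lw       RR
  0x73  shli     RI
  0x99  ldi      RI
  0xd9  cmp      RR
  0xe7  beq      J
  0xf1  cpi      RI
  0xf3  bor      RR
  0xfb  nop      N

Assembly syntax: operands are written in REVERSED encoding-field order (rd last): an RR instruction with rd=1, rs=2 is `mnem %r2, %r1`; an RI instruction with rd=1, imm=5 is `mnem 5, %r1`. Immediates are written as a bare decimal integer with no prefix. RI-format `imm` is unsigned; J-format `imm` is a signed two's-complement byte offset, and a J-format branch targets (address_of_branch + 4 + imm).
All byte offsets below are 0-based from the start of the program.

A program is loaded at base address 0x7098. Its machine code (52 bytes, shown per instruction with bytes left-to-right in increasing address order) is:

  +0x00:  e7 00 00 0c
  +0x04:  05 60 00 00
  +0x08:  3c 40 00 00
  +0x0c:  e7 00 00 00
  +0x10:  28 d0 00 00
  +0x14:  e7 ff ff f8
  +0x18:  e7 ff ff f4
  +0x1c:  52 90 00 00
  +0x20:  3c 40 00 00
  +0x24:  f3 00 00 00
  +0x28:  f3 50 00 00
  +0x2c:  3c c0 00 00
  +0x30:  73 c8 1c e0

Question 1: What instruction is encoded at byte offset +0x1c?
off 0x1c: read 52 90 00 00 as big → 0x52900000
  op=0x52900000>>24=0x52 ⇒ lw (RR)
  rd: (w>>22)&0x3=0x2 → %r2
  rs: (w>>20)&0x3=0x1 → %r1

lw %r1, %r2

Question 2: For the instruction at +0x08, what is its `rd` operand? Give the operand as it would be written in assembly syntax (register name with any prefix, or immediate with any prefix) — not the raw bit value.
%r1

[08] 3c 40 00 00 → 0x3c400000
  opcode bits[31:24]=0x3c: push/R
  [23:22] rd=1 = %r1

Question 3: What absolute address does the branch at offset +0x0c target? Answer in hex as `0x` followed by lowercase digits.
0x70a8

[0c] e7 00 00 00 → 0xe7000000
  opcode bits[31:24]=0xe7: beq/J
  [23:0] imm=0 = 0
  target = base 0x7098 + off 0x0c + 4 + imm 0 = 0x70a8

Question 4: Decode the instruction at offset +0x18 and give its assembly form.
beq -12

@+18  big-endian(e7 ff ff f4) = 0xe7fffff4
  opcode bits[31:24]=0xe7: beq/J
  [23:0] imm=16777204 (s24→-12) = -12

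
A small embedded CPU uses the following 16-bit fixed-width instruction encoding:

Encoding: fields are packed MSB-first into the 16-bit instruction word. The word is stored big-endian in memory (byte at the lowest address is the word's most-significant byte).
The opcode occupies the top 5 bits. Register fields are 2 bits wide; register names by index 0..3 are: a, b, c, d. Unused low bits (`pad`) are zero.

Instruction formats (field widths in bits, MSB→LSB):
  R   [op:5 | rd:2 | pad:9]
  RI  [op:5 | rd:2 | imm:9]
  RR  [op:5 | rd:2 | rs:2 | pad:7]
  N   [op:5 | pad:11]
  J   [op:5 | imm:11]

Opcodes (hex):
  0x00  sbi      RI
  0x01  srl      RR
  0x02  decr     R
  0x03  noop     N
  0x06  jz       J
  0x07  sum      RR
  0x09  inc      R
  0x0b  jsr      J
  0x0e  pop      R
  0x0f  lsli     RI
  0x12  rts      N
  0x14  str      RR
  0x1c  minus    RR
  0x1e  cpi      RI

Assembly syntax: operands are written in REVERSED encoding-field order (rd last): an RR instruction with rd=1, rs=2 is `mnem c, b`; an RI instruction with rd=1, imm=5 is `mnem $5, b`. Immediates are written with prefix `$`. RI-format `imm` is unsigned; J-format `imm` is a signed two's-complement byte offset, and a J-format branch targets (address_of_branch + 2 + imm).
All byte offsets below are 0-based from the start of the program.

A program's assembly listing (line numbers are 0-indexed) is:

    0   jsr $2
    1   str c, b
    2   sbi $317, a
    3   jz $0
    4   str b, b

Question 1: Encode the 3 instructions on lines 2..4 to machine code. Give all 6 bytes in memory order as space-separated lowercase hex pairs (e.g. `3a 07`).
2. sbi fields op=0x0:5|rd=0:2|imm=317:9 → word 013dh → 01 3d
3. jz fields op=0x6:5|imm=0:11 → word 3000h → 30 00
4. str fields op=0x14:5|rd=1:2|rs=1:2|pad=0:7 → word a280h → a2 80

01 3d 30 00 a2 80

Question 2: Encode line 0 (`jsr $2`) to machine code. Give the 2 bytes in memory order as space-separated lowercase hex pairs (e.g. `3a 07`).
58 02

line 0 (jsr): pack op=0xb:5|imm=2:11 = 0x5802; big→ 58 02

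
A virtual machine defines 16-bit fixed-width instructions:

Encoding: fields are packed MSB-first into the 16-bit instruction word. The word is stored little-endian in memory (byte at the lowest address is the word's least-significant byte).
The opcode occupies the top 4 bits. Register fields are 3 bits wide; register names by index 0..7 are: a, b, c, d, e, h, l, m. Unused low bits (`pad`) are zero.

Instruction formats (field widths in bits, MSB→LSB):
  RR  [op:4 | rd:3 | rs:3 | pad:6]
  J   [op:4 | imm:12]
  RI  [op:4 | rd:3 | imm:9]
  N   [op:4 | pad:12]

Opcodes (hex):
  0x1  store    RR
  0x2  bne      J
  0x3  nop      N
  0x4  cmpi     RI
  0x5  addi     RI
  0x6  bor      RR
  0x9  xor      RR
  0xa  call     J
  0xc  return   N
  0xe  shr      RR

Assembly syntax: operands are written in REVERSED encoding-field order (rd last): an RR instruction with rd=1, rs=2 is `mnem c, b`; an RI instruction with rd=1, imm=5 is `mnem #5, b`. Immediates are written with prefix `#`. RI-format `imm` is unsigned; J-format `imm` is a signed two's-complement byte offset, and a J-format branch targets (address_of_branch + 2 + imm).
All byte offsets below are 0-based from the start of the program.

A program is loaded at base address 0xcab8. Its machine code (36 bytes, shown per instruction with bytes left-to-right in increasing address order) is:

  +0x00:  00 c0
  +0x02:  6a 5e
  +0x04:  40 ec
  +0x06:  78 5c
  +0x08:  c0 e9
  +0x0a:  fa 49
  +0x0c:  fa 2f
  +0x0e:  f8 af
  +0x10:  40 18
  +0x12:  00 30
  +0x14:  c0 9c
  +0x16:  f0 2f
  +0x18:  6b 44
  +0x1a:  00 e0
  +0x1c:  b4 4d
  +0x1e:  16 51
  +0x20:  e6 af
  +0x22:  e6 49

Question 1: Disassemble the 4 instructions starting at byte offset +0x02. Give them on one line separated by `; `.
@+02  little-endian(6a 5e) = 0x5e6a
  op=0x5e6a>>12=0x5 ⇒ addi (RI)
  rd@[11:9]=0x7 ⇒ m
  imm@[8:0]=0x6a ⇒ #106
@+04  little-endian(40 ec) = 0xec40
  op=0xec40>>12=0xe ⇒ shr (RR)
  rd@[11:9]=0x6 ⇒ l
  rs@[8:6]=0x1 ⇒ b
@+06  little-endian(78 5c) = 0x5c78
  op=0x5c78>>12=0x5 ⇒ addi (RI)
  rd@[11:9]=0x6 ⇒ l
  imm@[8:0]=0x78 ⇒ #120
@+08  little-endian(c0 e9) = 0xe9c0
  op=0xe9c0>>12=0xe ⇒ shr (RR)
  rd@[11:9]=0x4 ⇒ e
  rs@[8:6]=0x7 ⇒ m

addi #106, m; shr b, l; addi #120, l; shr m, e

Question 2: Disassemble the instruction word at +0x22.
cmpi #486, e

off 0x22: read e6 49 as little → 0x49e6
  opcode bits[15:12]=0x4: cmpi/RI
  rd: (w>>9)&0x7=0x4 → e
  imm: (w>>0)&0x1ff=0x1e6 → #486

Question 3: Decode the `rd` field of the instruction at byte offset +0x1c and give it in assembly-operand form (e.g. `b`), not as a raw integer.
l

[1c] b4 4d → 0x4db4
  opcode bits[15:12]=0x4: cmpi/RI
  rd: (w>>9)&0x7=0x6 → l
  imm: (w>>0)&0x1ff=0x1b4 → #436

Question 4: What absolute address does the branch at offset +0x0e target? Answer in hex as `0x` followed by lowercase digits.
0xcac0

[0e] f8 af → 0xaff8
  op=0xaff8>>12=0xa ⇒ call (J)
  [11:0] imm=4088 (s12→-8) = #-8
  target = base 0xcab8 + off 0x0e + 2 + imm -8 = 0xcac0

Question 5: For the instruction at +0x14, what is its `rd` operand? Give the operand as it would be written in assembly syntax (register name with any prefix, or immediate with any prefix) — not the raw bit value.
@+14  little-endian(c0 9c) = 0x9cc0
  op=0x9cc0>>12=0x9 ⇒ xor (RR)
  [11:9] rd=6 = l
  [8:6] rs=3 = d

l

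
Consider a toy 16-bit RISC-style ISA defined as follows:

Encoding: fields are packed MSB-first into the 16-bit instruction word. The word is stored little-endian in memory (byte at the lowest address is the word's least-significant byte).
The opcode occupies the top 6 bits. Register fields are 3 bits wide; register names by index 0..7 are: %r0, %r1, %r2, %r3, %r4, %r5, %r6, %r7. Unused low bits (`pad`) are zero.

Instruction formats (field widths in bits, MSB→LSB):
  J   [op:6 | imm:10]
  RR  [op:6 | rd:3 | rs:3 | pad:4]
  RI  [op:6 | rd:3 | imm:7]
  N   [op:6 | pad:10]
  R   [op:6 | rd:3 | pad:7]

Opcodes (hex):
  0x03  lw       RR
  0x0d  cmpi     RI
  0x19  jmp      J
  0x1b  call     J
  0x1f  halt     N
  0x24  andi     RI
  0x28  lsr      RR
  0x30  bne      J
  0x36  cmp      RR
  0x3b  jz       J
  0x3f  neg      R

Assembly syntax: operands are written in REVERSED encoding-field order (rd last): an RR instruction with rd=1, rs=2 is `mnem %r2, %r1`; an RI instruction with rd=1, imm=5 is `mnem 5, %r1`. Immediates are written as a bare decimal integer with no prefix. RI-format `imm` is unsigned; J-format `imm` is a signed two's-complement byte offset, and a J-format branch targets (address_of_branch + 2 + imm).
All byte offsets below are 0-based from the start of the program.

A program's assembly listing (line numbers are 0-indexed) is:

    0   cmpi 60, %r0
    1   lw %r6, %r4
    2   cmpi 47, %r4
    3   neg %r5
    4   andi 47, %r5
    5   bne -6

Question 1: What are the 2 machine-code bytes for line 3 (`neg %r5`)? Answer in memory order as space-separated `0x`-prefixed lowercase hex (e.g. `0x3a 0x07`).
line 3 (neg): pack op=0x3f:6|rd=5:3|pad=0:7 = 0xfe80; little→ 80 fe

0x80 0xfe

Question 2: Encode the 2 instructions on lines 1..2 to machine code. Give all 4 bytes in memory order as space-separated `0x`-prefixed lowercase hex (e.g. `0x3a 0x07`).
0x60 0x0e 0x2f 0x36

line 1 (lw): pack op=0x3:6|rd=4:3|rs=6:3|pad=0:4 = 0x0e60; little→ 60 0e
line 2 (cmpi): pack op=0xd:6|rd=4:3|imm=47:7 = 0x362f; little→ 2f 36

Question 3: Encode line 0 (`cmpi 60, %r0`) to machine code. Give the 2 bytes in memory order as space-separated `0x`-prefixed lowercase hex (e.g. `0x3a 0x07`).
0. cmpi fields op=0xd:6|rd=0:3|imm=60:7 → word 343ch → 3c 34

0x3c 0x34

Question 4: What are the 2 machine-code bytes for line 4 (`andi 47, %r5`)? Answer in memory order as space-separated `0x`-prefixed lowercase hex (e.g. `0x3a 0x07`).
L4: andi op=0x24:6|rd=5:3|imm=47:7 ⇒ 0x92af ⇒ little af 92

0xaf 0x92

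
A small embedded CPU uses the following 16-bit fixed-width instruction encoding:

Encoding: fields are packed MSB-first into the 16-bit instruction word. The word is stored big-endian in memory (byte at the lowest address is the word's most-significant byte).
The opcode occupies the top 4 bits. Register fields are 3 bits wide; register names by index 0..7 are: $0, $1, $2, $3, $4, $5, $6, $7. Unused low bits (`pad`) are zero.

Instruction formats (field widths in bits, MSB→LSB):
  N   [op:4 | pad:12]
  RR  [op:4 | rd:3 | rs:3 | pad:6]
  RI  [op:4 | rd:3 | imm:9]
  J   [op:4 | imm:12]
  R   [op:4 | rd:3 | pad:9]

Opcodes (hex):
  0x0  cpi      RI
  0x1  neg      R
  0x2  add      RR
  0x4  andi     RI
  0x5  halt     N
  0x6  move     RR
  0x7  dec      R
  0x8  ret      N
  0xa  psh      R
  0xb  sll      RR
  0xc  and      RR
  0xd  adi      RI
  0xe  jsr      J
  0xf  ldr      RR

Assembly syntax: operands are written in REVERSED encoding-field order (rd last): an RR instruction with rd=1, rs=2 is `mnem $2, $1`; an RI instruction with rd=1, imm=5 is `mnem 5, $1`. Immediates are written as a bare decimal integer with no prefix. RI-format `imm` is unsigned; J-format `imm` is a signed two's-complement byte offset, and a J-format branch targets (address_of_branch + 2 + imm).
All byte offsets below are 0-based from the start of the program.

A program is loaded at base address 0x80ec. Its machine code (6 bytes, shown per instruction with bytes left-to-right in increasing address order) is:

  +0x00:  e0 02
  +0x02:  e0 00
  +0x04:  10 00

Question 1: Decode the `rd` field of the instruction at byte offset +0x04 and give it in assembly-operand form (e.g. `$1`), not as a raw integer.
@+04  big-endian(10 00) = 0x1000
  op=0x1000>>12=0x1 ⇒ neg (R)
  rd@[11:9]=0x0 ⇒ $0

$0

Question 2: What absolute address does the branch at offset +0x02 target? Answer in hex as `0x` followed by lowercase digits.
@+02  big-endian(e0 00) = 0xe000
  op=0xe000>>12=0xe ⇒ jsr (J)
  imm@[11:0]=0x0 ⇒ 0
  target = base 0x80ec + off 0x02 + 2 + imm 0 = 0x80f0

0x80f0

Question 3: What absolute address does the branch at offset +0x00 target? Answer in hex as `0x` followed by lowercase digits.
0x80f0

@+00  big-endian(e0 02) = 0xe002
  top 4b → 0xe → jsr [J]
  imm: (w>>0)&0xfff=0x2 → 2
  target = base 0x80ec + off 0x00 + 2 + imm 2 = 0x80f0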